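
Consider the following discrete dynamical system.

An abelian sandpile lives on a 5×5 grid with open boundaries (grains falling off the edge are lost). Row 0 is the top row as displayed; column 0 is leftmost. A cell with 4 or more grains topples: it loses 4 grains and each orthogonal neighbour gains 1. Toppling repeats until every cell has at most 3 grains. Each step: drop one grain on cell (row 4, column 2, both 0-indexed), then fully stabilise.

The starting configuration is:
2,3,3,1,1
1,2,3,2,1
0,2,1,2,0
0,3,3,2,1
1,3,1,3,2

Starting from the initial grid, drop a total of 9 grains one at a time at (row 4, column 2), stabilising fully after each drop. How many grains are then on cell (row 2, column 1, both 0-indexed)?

step 0: 2,3,3,1,1
1,2,3,2,1
0,2,1,2,0
0,3,3,2,1
1,3,1,3,2
step 1: 2,3,3,1,1
1,2,3,2,1
0,2,1,2,0
0,3,3,2,1
1,3,2,3,2
step 2: 2,3,3,1,1
1,2,3,2,1
0,2,1,2,0
0,3,3,2,1
1,3,3,3,2
step 3: 2,3,3,1,1
1,2,3,2,1
0,3,2,3,0
1,1,2,0,2
2,1,3,1,3
step 4: 2,3,3,1,1
1,2,3,2,1
0,3,2,3,0
1,1,3,0,2
2,2,0,2,3
step 5: 2,3,3,1,1
1,2,3,2,1
0,3,2,3,0
1,1,3,0,2
2,2,1,2,3
step 6: 2,3,3,1,1
1,2,3,2,1
0,3,2,3,0
1,1,3,0,2
2,2,2,2,3
step 7: 2,3,3,1,1
1,2,3,2,1
0,3,2,3,0
1,1,3,0,2
2,2,3,2,3
step 8: 2,3,3,1,1
1,2,3,2,1
0,3,3,3,0
1,2,0,1,2
2,3,1,3,3
step 9: 2,3,3,1,1
1,2,3,2,1
0,3,3,3,0
1,2,0,1,2
2,3,2,3,3

3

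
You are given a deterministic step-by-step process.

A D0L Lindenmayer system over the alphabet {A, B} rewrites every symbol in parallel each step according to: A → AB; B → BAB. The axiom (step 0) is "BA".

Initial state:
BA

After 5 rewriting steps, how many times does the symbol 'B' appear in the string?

[0] BA
[1] BABAB
[2] BABABBABABBAB
[3] BABABBABABBABBABABBABABBABBABABBAB
[4] BABABBABABBABBABABBABABBABBABABBABBABABBABABBABBABABBABABBABBABABBABBABABBABABBABBABABBAB
[5] BABABBABABBABBABABBABABBABBABABBABBABABBABABBABBABABBABABB…BABBABABBABABBABBABABBABABBABBABABBABBABABBABABBABBABABBAB  (len 233)

144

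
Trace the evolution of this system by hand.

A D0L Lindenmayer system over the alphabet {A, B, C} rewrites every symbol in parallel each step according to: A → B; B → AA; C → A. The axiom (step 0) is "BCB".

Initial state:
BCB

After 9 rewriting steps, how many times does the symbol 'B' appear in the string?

0

k=0  BCB
k=1  AAAAA
k=2  BBBBB
k=3  AAAAAAAAAA
k=4  BBBBBBBBBB
k=5  AAAAAAAAAAAAAAAAAAAA
k=6  BBBBBBBBBBBBBBBBBBBB
k=7  AAAAAAAAAAAAAAAAAAAAAAAAAAAAAAAAAAAAAAAA
k=8  BBBBBBBBBBBBBBBBBBBBBBBBBBBBBBBBBBBBBBBB
k=9  AAAAAAAAAAAAAAAAAAAAAAAAAAAAAAAAAAAAAAAAAAAAAAAAAAAAAAAAAAAAAAAAAAAAAAAAAAAAAAAA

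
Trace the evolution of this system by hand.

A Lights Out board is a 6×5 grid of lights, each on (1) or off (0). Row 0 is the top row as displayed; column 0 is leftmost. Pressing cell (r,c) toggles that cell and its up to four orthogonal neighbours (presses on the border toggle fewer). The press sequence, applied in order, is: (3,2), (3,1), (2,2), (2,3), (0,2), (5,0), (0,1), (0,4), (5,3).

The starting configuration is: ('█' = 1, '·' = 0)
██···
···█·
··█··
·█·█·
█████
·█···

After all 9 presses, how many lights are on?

gen 0: ██···
···█·
··█··
·█·█·
█████
·█···
gen 1: ██···
···█·
·····
··█··
██·██
·█···
gen 2: ██···
···█·
·█···
██···
█··██
·█···
gen 3: ██···
··██·
··██·
███··
█··██
·█···
gen 4: ██···
··█··
····█
████·
█··██
·█···
gen 5: █·██·
·····
····█
████·
█··██
·█···
gen 6: █·██·
·····
····█
████·
···██
█····
gen 7: ·█·█·
·█···
····█
████·
···██
█····
gen 8: ·█··█
·█··█
····█
████·
···██
█····
gen 9: ·█··█
·█··█
····█
████·
····█
█·███

14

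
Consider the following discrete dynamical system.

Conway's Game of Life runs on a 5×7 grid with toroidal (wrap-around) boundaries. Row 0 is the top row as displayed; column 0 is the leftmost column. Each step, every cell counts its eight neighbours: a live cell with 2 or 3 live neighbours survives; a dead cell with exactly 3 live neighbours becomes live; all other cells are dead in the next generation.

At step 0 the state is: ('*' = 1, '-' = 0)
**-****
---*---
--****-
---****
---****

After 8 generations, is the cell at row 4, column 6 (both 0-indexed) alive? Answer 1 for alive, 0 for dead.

step 0: **-****
---*---
--****-
---****
---****
step 1: *------
**-----
--*---*
-------
-------
step 2: **-----
**----*
**-----
-------
-------
step 3: -*----*
--*---*
-*----*
-------
-------
step 4: *------
-**--**
*------
-------
-------
step 5: **----*
-*----*
**----*
-------
-------
step 6: -*----*
--*--*-
-*----*
*------
*------
step 7: **----*
-**--**
**----*
**----*
**----*
step 8: -------
--*--*-
-------
--*--*-
--*--*-

0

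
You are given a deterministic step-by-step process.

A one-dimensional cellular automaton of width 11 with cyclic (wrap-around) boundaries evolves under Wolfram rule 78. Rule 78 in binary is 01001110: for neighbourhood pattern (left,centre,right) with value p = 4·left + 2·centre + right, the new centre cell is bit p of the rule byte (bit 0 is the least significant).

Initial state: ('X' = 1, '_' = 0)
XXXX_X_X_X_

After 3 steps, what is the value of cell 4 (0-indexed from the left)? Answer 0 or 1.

k=0  XXXX_X_X_X_
k=1  X__X_X_X_X_
k=2  X_XX_X_X_X_
k=3  X_XX_X_X_X_

0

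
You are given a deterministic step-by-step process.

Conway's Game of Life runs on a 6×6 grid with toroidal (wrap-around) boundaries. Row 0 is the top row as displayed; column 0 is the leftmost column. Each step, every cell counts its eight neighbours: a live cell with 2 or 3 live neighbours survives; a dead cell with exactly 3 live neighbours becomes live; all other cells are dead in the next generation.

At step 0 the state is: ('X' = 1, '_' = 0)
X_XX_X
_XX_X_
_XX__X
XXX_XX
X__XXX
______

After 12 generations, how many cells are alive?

2

0) X_XX_X
_XX_X_
_XX__X
XXX_XX
X__XXX
______
1) X_XXXX
____X_
______
______
__XX__
_XX___
2) X_X_XX
____X_
______
______
_XXX__
X____X
3) XX_XX_
___XX_
______
__X___
XXX___
______
4) __XXXX
__XXXX
___X__
__X___
_XX___
___X_X
5) X_____
_____X
______
_XXX__
_XXX__
XX___X
6) _X____
______
__X___
_X_X__
___XX_
_____X
7) ______
______
__X___
___XX_
__XXX_
____X_
8) ______
______
___X__
____X_
__X__X
____X_
9) ______
______
______
___XX_
___XXX
______
10) ______
______
______
___X_X
___X_X
____X_
11) ______
______
______
______
___X_X
____X_
12) ______
______
______
______
____X_
____X_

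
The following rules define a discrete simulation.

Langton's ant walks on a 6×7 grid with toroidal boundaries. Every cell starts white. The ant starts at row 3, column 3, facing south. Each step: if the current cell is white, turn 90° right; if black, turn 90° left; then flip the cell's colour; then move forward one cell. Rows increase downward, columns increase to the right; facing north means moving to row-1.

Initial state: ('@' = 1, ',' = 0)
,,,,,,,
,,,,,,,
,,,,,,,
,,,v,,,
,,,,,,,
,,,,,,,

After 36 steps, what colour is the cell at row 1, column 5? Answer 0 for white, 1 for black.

0

gen 0: ,,,,,,,
,,,,,,,
,,,,,,,
,,,v,,,
,,,,,,,
,,,,,,,
gen 1: ,,,,,,,
,,,,,,,
,,,,,,,
,,<@,,,
,,,,,,,
,,,,,,,
gen 2: ,,,,,,,
,,,,,,,
,,^,,,,
,,@@,,,
,,,,,,,
,,,,,,,
gen 3: ,,,,,,,
,,,,,,,
,,@>,,,
,,@@,,,
,,,,,,,
,,,,,,,
gen 4: ,,,,,,,
,,,,,,,
,,@@,,,
,,@v,,,
,,,,,,,
,,,,,,,
gen 5: ,,,,,,,
,,,,,,,
,,@@,,,
,,@,>,,
,,,,,,,
,,,,,,,
gen 6: ,,,,,,,
,,,,,,,
,,@@,,,
,,@,@,,
,,,,v,,
,,,,,,,
gen 7: ,,,,,,,
,,,,,,,
,,@@,,,
,,@,@,,
,,,<@,,
,,,,,,,
gen 8: ,,,,,,,
,,,,,,,
,,@@,,,
,,@^@,,
,,,@@,,
,,,,,,,
gen 9: ,,,,,,,
,,,,,,,
,,@@,,,
,,@@>,,
,,,@@,,
,,,,,,,
gen 10: ,,,,,,,
,,,,,,,
,,@@^,,
,,@@,,,
,,,@@,,
,,,,,,,
gen 11: ,,,,,,,
,,,,,,,
,,@@@>,
,,@@,,,
,,,@@,,
,,,,,,,
gen 12: ,,,,,,,
,,,,,,,
,,@@@@,
,,@@,v,
,,,@@,,
,,,,,,,
gen 13: ,,,,,,,
,,,,,,,
,,@@@@,
,,@@<@,
,,,@@,,
,,,,,,,
gen 14: ,,,,,,,
,,,,,,,
,,@@^@,
,,@@@@,
,,,@@,,
,,,,,,,
gen 15: ,,,,,,,
,,,,,,,
,,@<,@,
,,@@@@,
,,,@@,,
,,,,,,,
gen 16: ,,,,,,,
,,,,,,,
,,@,,@,
,,@v@@,
,,,@@,,
,,,,,,,
gen 17: ,,,,,,,
,,,,,,,
,,@,,@,
,,@,>@,
,,,@@,,
,,,,,,,
gen 18: ,,,,,,,
,,,,,,,
,,@,^@,
,,@,,@,
,,,@@,,
,,,,,,,
gen 19: ,,,,,,,
,,,,,,,
,,@,@>,
,,@,,@,
,,,@@,,
,,,,,,,
gen 20: ,,,,,,,
,,,,,^,
,,@,@,,
,,@,,@,
,,,@@,,
,,,,,,,
gen 21: ,,,,,,,
,,,,,@>
,,@,@,,
,,@,,@,
,,,@@,,
,,,,,,,
gen 22: ,,,,,,,
,,,,,@@
,,@,@,v
,,@,,@,
,,,@@,,
,,,,,,,
gen 23: ,,,,,,,
,,,,,@@
,,@,@<@
,,@,,@,
,,,@@,,
,,,,,,,
gen 24: ,,,,,,,
,,,,,^@
,,@,@@@
,,@,,@,
,,,@@,,
,,,,,,,
gen 25: ,,,,,,,
,,,,<,@
,,@,@@@
,,@,,@,
,,,@@,,
,,,,,,,
gen 26: ,,,,^,,
,,,,@,@
,,@,@@@
,,@,,@,
,,,@@,,
,,,,,,,
gen 27: ,,,,@>,
,,,,@,@
,,@,@@@
,,@,,@,
,,,@@,,
,,,,,,,
gen 28: ,,,,@@,
,,,,@v@
,,@,@@@
,,@,,@,
,,,@@,,
,,,,,,,
gen 29: ,,,,@@,
,,,,<@@
,,@,@@@
,,@,,@,
,,,@@,,
,,,,,,,
gen 30: ,,,,@@,
,,,,,@@
,,@,v@@
,,@,,@,
,,,@@,,
,,,,,,,
gen 31: ,,,,@@,
,,,,,@@
,,@,,>@
,,@,,@,
,,,@@,,
,,,,,,,
gen 32: ,,,,@@,
,,,,,^@
,,@,,,@
,,@,,@,
,,,@@,,
,,,,,,,
gen 33: ,,,,@@,
,,,,<,@
,,@,,,@
,,@,,@,
,,,@@,,
,,,,,,,
gen 34: ,,,,^@,
,,,,@,@
,,@,,,@
,,@,,@,
,,,@@,,
,,,,,,,
gen 35: ,,,<,@,
,,,,@,@
,,@,,,@
,,@,,@,
,,,@@,,
,,,,,,,
gen 36: ,,,@,@,
,,,,@,@
,,@,,,@
,,@,,@,
,,,@@,,
,,,^,,,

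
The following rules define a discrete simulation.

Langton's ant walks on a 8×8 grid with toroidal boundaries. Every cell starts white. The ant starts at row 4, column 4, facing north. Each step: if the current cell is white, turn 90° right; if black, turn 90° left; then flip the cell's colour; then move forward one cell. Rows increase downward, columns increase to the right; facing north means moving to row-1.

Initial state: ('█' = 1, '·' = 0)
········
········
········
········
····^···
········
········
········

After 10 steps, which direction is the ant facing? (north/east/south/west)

south

gen 0: ········
········
········
········
····^···
········
········
········
gen 1: ········
········
········
········
····█>··
········
········
········
gen 2: ········
········
········
········
····██··
·····v··
········
········
gen 3: ········
········
········
········
····██··
····<█··
········
········
gen 4: ········
········
········
········
····^█··
····██··
········
········
gen 5: ········
········
········
········
···<·█··
····██··
········
········
gen 6: ········
········
········
···^····
···█·█··
····██··
········
········
gen 7: ········
········
········
···█>···
···█·█··
····██··
········
········
gen 8: ········
········
········
···██···
···█v█··
····██··
········
········
gen 9: ········
········
········
···██···
···<██··
····██··
········
········
gen 10: ········
········
········
···██···
····██··
···v██··
········
········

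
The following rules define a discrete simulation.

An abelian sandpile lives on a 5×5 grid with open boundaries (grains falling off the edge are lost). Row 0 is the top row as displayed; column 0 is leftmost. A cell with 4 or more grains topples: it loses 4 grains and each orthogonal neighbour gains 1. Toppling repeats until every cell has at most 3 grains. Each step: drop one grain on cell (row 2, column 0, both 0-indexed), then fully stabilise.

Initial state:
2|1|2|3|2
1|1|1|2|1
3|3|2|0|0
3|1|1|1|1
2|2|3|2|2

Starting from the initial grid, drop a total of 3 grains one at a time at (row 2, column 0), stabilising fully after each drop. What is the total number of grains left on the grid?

42

0) 2|1|2|3|2
1|1|1|2|1
3|3|2|0|0
3|1|1|1|1
2|2|3|2|2
1) 2|1|2|3|2
2|2|1|2|1
2|0|3|0|0
0|3|1|1|1
3|2|3|2|2
2) 2|1|2|3|2
2|2|1|2|1
3|0|3|0|0
0|3|1|1|1
3|2|3|2|2
3) 2|1|2|3|2
3|2|1|2|1
0|1|3|0|0
1|3|1|1|1
3|2|3|2|2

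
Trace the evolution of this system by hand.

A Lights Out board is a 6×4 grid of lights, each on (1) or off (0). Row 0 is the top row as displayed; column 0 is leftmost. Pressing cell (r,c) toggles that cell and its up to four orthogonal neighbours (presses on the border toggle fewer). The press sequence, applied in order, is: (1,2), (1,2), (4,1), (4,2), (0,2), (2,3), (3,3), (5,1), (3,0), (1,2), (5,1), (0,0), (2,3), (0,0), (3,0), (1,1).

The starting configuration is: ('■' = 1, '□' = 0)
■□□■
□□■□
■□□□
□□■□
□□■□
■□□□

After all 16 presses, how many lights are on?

15

gen 0: ■□□■
□□■□
■□□□
□□■□
□□■□
■□□□
gen 1: ■□■■
□■□■
■□■□
□□■□
□□■□
■□□□
gen 2: ■□□■
□□■□
■□□□
□□■□
□□■□
■□□□
gen 3: ■□□■
□□■□
■□□□
□■■□
■■□□
■■□□
gen 4: ■□□■
□□■□
■□□□
□■□□
■□■■
■■■□
gen 5: ■■■□
□□□□
■□□□
□■□□
■□■■
■■■□
gen 6: ■■■□
□□□■
■□■■
□■□■
■□■■
■■■□
gen 7: ■■■□
□□□■
■□■□
□■■□
■□■□
■■■□
gen 8: ■■■□
□□□■
■□■□
□■■□
■■■□
□□□□
gen 9: ■■■□
□□□■
□□■□
■□■□
□■■□
□□□□
gen 10: ■■□□
□■■□
□□□□
■□■□
□■■□
□□□□
gen 11: ■■□□
□■■□
□□□□
■□■□
□□■□
■■■□
gen 12: □□□□
■■■□
□□□□
■□■□
□□■□
■■■□
gen 13: □□□□
■■■■
□□■■
■□■■
□□■□
■■■□
gen 14: ■■□□
□■■■
□□■■
■□■■
□□■□
■■■□
gen 15: ■■□□
□■■■
■□■■
□■■■
■□■□
■■■□
gen 16: ■□□□
■□□■
■■■■
□■■■
■□■□
■■■□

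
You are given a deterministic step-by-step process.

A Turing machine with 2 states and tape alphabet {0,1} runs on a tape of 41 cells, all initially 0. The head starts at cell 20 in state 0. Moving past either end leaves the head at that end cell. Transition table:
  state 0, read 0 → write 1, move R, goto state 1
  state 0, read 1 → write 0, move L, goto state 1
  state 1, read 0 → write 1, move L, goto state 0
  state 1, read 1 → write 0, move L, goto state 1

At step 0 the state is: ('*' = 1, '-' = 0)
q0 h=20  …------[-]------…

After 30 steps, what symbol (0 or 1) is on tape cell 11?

0

k=0  q0 h=20  …------[-]------…
k=1  q1 h=21  …-----*[-]------…
k=2  q0 h=20  …------[*]*-----…
k=3  q1 h=19  …------[-]-*----…
k=4  q0 h=18  …------[-]*-*---…
k=5  q1 h=19  …-----*[*]-*----…
k=6  q1 h=18  …------[*]--*---…
k=7  q1 h=17  …------[-]---*--…
k=8  q0 h=16  …------[-]*---*-…
k=9  q1 h=17  …-----*[*]---*--…
k=10  q1 h=16  …------[*]----*-…
k=11  q1 h=15  …------[-]-----*…
k=12  q0 h=14  …------[-]*-----…
k=13  q1 h=15  …-----*[*]-----*…
k=14  q1 h=14  …------[*]------…
k=15  q1 h=13  …------[-]------…
k=16  q0 h=12  …------[-]*-----…
k=17  q1 h=13  …-----*[*]------…
k=18  q1 h=12  …------[*]------…
k=19  q1 h=11  …------[-]------…
k=20  q0 h=10  …------[-]*-----…
k=21  q1 h=11  …-----*[*]------…
k=22  q1 h=10  …------[*]------…
k=23  q1 h= 9  …------[-]------…
k=24  q0 h= 8  …------[-]*-----…
k=25  q1 h= 9  …-----*[*]------…
k=26  q1 h= 8  …------[*]------…
k=27  q1 h= 7  …------[-]------…
k=28  q0 h= 6  |------[-]*-----…
k=29  q1 h= 7  …-----*[*]------…
k=30  q1 h= 6  |------[*]------…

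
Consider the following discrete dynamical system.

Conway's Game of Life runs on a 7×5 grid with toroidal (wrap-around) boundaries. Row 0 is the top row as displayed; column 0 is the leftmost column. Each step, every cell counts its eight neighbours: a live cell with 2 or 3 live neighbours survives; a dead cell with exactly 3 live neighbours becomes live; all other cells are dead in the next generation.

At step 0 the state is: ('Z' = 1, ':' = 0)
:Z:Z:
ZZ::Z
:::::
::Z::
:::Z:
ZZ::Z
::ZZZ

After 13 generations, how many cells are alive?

step 0: :Z:Z:
ZZ::Z
:::::
::Z::
:::Z:
ZZ::Z
::ZZZ
step 1: :Z:::
ZZZ:Z
ZZ:::
:::::
ZZZZZ
ZZ:::
:::::
step 2: :ZZ::
::Z:Z
::Z:Z
:::Z:
::ZZZ
:::Z:
ZZ:::
step 3: ::ZZ:
Z:Z::
::Z:Z
:::::
::Z:Z
ZZ:Z:
ZZ:::
step 4: Z:ZZZ
::Z:Z
:Z:Z:
:::::
ZZZZZ
:::Z:
Z::Z:
step 5: Z:Z::
:::::
::ZZ:
:::::
ZZZZZ
:::::
ZZ:::
step 6: Z::::
:ZZZ:
:::::
Z::::
ZZZZZ
:::Z:
ZZ:::
step 7: Z:::Z
:ZZ::
:ZZ::
Z:ZZ:
ZZZZ:
:::Z:
ZZ::Z
step 8: ::ZZZ
::ZZ:
Z::::
Z::::
Z::::
:::Z:
:Z:Z:
step 9: :Z::Z
:ZZ::
:Z::Z
ZZ::Z
::::Z
::Z:Z
:::::
step 10: ZZZ::
:ZZZ:
:::ZZ
:Z:ZZ
:Z::Z
:::Z:
Z::Z:
step 11: Z::::
:::::
:Z:::
:::::
::::Z
Z:ZZ:
Z::Z:
step 12: ::::Z
:::::
:::::
:::::
:::ZZ
ZZZZ:
Z:ZZ:
step 13: :::ZZ
:::::
:::::
:::::
ZZ:ZZ
Z::::
Z::::

8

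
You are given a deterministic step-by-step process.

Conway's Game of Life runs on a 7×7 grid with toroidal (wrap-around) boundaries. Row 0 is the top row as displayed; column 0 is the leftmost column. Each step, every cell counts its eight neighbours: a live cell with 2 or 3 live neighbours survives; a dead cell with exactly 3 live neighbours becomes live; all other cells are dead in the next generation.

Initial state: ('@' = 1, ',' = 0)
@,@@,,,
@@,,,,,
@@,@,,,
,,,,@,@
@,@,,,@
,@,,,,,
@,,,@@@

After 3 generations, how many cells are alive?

20

0) @,@@,,,
@@,,,,,
@@,@,,,
,,,,@,@
@,@,,,@
,@,,,,,
@,,,@@@
1) ,,@@@@,
,,,@,,@
,@@,,,@
,,@@,@@
@@,,,@@
,@,,,,,
@,@@@@@
2) @@,,,,,
@@,,,,@
,@,,@,@
,,,@@,,
,@,,@@,
,,,@,,,
@,,,,,@
3) ,,,,,,,
,,@,,@@
,@@@@,@
@,@@,,,
,,@,,@,
@,,,@@@
@@,,,,@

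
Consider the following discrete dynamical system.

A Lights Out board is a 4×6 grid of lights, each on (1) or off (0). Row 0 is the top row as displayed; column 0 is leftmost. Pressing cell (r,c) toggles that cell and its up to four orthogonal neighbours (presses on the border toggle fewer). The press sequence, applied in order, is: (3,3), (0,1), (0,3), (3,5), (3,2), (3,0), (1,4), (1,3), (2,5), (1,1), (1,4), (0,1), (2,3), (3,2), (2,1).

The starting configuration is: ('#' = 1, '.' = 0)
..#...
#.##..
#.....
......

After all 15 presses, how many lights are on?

step 0: ..#...
#.##..
#.....
......
step 1: ..#...
#.##..
#..#..
..###.
step 2: ##....
####..
#..#..
..###.
step 3: #####.
###...
#..#..
..###.
step 4: #####.
###...
#..#.#
..##.#
step 5: #####.
###...
#.##.#
.#...#
step 6: #####.
###...
..##.#
#....#
step 7: ####..
######
..####
#....#
step 8: ###...
##...#
..#.##
#....#
step 9: ###...
##....
..#...
#.....
step 10: #.#...
..#...
.##...
#.....
step 11: #.#.#.
..####
.##.#.
#.....
step 12: .#..#.
.#####
.##.#.
#.....
step 13: .#..#.
.##.##
.#.#..
#..#..
step 14: .#..#.
.##.##
.###..
###...
step 15: .#..#.
..#.##
#..#..
#.#...

9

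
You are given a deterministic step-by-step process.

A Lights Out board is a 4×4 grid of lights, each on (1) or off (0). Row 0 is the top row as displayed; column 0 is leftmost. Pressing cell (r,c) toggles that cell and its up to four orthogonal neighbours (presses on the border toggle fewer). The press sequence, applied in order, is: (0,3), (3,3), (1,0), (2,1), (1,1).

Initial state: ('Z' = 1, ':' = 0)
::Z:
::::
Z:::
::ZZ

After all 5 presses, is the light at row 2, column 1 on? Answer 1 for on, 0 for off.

0

0) ::Z:
::::
Z:::
::ZZ
1) :::Z
:::Z
Z:::
::ZZ
2) :::Z
:::Z
Z::Z
::::
3) Z::Z
ZZ:Z
:::Z
::::
4) Z::Z
Z::Z
ZZZZ
:Z::
5) ZZ:Z
:ZZZ
Z:ZZ
:Z::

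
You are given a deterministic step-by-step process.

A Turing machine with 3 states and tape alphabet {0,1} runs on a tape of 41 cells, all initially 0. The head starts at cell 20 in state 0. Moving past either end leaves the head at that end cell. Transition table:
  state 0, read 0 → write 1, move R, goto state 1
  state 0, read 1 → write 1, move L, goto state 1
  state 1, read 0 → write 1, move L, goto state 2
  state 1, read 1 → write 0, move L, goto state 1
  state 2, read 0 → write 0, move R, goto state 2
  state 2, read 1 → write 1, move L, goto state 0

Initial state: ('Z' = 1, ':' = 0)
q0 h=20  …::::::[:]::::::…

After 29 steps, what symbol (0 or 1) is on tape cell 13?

step 0: q0 h=20  …::::::[:]::::::…
step 1: q1 h=21  …:::::Z[:]::::::…
step 2: q2 h=20  …::::::[Z]Z:::::…
step 3: q0 h=19  …::::::[:]ZZ::::…
step 4: q1 h=20  …:::::Z[Z]Z:::::…
step 5: q1 h=19  …::::::[Z]:Z::::…
step 6: q1 h=18  …::::::[:]::Z:::…
step 7: q2 h=17  …::::::[:]Z::Z::…
step 8: q2 h=18  …::::::[Z]::Z:::…
step 9: q0 h=17  …::::::[:]Z::Z::…
step 10: q1 h=18  …:::::Z[Z]::Z:::…
step 11: q1 h=17  …::::::[Z]:::Z::…
step 12: q1 h=16  …::::::[:]::::Z:…
step 13: q2 h=15  …::::::[:]Z::::Z…
step 14: q2 h=16  …::::::[Z]::::Z:…
step 15: q0 h=15  …::::::[:]Z::::Z…
step 16: q1 h=16  …:::::Z[Z]::::Z:…
step 17: q1 h=15  …::::::[Z]:::::Z…
step 18: q1 h=14  …::::::[:]::::::…
step 19: q2 h=13  …::::::[:]Z:::::…
step 20: q2 h=14  …::::::[Z]::::::…
step 21: q0 h=13  …::::::[:]Z:::::…
step 22: q1 h=14  …:::::Z[Z]::::::…
step 23: q1 h=13  …::::::[Z]::::::…
step 24: q1 h=12  …::::::[:]::::::…
step 25: q2 h=11  …::::::[:]Z:::::…
step 26: q2 h=12  …::::::[Z]::::::…
step 27: q0 h=11  …::::::[:]Z:::::…
step 28: q1 h=12  …:::::Z[Z]::::::…
step 29: q1 h=11  …::::::[Z]::::::…

0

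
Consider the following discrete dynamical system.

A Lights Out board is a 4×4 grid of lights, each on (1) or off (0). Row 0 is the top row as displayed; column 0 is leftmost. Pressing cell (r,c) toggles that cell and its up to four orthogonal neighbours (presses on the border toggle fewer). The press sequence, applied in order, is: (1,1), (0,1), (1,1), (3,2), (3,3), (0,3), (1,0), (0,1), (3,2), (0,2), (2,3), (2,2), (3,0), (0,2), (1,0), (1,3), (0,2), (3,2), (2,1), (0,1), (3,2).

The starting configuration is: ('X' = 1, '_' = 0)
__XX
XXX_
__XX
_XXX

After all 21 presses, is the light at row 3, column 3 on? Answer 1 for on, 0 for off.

0) __XX
XXX_
__XX
_XXX
1) _XXX
____
_XXX
_XXX
2) X__X
_X__
_XXX
_XXX
3) XX_X
X_X_
__XX
_XXX
4) XX_X
X_X_
___X
____
5) XX_X
X_X_
____
__XX
6) XXX_
X_XX
____
__XX
7) _XX_
_XXX
X___
__XX
8) X___
__XX
X___
__XX
9) X___
__XX
X_X_
_X__
10) XXXX
___X
X_X_
_X__
11) XXXX
____
X__X
_X_X
12) XXXX
__X_
XXX_
_XXX
13) XXXX
__X_
_XX_
X_XX
14) X___
____
_XX_
X_XX
15) ____
XX__
XXX_
X_XX
16) ___X
XXXX
XXXX
X_XX
17) _XX_
XX_X
XXXX
X_XX
18) _XX_
XX_X
XX_X
XX__
19) _XX_
X__X
__XX
X___
20) X___
XX_X
__XX
X___
21) X___
XX_X
___X
XXXX

1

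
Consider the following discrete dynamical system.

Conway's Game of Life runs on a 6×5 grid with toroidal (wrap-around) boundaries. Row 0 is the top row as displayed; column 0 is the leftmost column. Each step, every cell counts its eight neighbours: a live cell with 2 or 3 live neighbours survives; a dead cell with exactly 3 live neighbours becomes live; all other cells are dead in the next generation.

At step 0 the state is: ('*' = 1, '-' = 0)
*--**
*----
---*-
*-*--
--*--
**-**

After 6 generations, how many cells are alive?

t=0: *--**
*----
---*-
*-*--
--*--
**-**
t=1: --**-
*--*-
-*--*
-***-
--*--
-*---
t=2: -****
**-*-
-*--*
**-*-
---*-
-*-*-
t=3: -----
-----
---*-
**-*-
**-*-
**---
t=4: -----
-----
--*-*
**-*-
-----
***-*
t=5: **---
-----
*****
*****
---*-
**---
t=6: **---
---*-
-----
-----
---*-
***-*

8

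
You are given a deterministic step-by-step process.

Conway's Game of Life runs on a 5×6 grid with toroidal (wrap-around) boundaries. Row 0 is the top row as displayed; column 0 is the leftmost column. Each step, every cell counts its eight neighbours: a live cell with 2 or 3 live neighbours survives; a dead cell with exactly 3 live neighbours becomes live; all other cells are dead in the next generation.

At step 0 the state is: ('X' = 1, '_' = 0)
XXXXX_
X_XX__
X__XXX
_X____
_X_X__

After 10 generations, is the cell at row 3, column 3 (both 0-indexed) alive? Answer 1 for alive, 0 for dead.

k=0  XXXXX_
X_XX__
X__XXX
_X____
_X_X__
k=1  X___XX
______
X__XXX
_X_X_X
___XX_
k=2  ___XXX
___X__
X_XX_X
______
__XX__
k=3  ______
X_____
__XXX_
_X__X_
__XX__
k=4  ______
___X__
_XXXXX
_X__X_
__XX__
k=5  __XX__
___X__
XX___X
XX___X
__XX__
k=6  ____X_
XX_XX_
_XX_XX
____XX
X__XX_
k=7  XXX___
XX____
_XX___
_XX___
___X__
k=8  X_X___
______
______
_X_X__
X__X__
k=9  _X____
______
______
__X___
X__X__
k=10  ______
______
______
______
_XX___

0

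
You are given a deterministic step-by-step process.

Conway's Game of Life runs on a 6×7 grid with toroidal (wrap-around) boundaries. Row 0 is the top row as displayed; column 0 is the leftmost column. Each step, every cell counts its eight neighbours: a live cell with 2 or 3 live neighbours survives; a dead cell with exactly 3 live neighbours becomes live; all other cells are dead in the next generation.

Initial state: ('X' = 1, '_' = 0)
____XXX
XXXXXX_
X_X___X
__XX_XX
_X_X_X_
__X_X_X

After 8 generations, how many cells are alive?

2

k=0  ____XXX
XXXXXX_
X_X___X
__XX_XX
_X_X_X_
__X_X_X
k=1  _______
__X____
_______
___X_X_
XX_____
X_X___X
k=2  _X_____
_______
_______
_______
XXX____
X_____X
k=3  X______
_______
_______
_X_____
XX____X
__X___X
k=4  _______
_______
_______
_X_____
_XX___X
______X
k=5  _______
_______
_______
XXX____
_XX____
X______
k=6  _______
_______
_X_____
X_X____
__X____
_X_____
k=7  _______
_______
_X_____
__X____
__X____
_______
k=8  _______
_______
_______
_XX____
_______
_______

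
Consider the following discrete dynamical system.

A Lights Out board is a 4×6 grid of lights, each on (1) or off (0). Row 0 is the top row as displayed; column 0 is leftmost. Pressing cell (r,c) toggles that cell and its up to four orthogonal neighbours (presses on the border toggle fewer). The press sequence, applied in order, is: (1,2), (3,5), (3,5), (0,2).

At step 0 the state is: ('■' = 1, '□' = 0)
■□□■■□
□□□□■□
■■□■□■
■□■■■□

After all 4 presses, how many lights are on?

k=0  ■□□■■□
□□□□■□
■■□■□■
■□■■■□
k=1  ■□■■■□
□■■■■□
■■■■□■
■□■■■□
k=2  ■□■■■□
□■■■■□
■■■■□□
■□■■□■
k=3  ■□■■■□
□■■■■□
■■■■□■
■□■■■□
k=4  ■■□□■□
□■□■■□
■■■■□■
■□■■■□

15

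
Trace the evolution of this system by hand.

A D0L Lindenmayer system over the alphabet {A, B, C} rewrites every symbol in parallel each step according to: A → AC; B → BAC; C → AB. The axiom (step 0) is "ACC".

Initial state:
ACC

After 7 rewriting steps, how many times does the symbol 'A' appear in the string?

k=0  ACC
k=1  ACABAB
k=2  ACABACBACACBAC
k=3  ACABACBACACABBACACABACABBACACAB
k=4  ACABACBACACABBACACABACABACBACBACACABACABACBACACABACBACBACACABACABACBAC
k=5  ACABACBACACABBACACABACABACBACBACACABACABACBACACABACBACACAB…ABACABACBACACABBACACABBACACABACABACBACACABACBACACABBACACAB  (len 157)
k=6  ACABACBACACABBACACABACABACBACBACACABACABACBACACABACBACACAB…ACACABBACACABACABACBACACABBACACABACABACBACBACACABACABACBAC  (len 353)
k=7  ACABACBACACABBACACABACABACBACBACACABACABACBACACABACBACACAB…ACACABACBACACABBACACABBACACABACABACBACACABACBACACABBACACAB  (len 793)

353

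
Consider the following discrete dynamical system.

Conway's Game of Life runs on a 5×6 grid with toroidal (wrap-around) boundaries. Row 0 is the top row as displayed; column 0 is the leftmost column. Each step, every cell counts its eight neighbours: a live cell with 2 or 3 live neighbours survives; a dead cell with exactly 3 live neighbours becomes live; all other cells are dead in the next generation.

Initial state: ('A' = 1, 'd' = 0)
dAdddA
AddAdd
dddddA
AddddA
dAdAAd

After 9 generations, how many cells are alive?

gen 0: dAdddA
AddAdd
dddddA
AddddA
dAdAAd
gen 1: dAdAdA
AdddAA
ddddAA
AddddA
dAAdAd
gen 2: dAdAdd
dddAdd
dddddd
AAdAdd
dAAAAd
gen 3: dAdddd
ddAddd
ddAddd
AAdAAd
ddddAd
gen 4: dddddd
dAAddd
ddAddd
dAAAAA
AAAAAA
gen 5: ddddAA
dAAddd
AdddAd
dddddd
dddddd
gen 6: dddddd
AAdAAd
dAdddd
dddddd
dddddd
gen 7: dddddd
AAAddd
AAAddd
dddddd
dddddd
gen 8: dAdddd
AdAddd
AdAddd
dAdddd
dddddd
gen 9: dAdddd
AdAddd
AdAddd
dAdddd
dddddd

6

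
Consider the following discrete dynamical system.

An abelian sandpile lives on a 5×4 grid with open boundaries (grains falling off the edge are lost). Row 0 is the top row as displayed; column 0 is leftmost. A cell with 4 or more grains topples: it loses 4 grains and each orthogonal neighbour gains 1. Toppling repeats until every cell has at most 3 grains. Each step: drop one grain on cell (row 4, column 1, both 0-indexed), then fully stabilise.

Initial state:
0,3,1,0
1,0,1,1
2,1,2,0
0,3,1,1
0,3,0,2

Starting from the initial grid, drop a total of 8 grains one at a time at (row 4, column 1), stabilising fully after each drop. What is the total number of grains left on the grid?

gen 0: 0,3,1,0
1,0,1,1
2,1,2,0
0,3,1,1
0,3,0,2
gen 1: 0,3,1,0
1,0,1,1
2,2,2,0
1,0,2,1
1,1,1,2
gen 2: 0,3,1,0
1,0,1,1
2,2,2,0
1,0,2,1
1,2,1,2
gen 3: 0,3,1,0
1,0,1,1
2,2,2,0
1,0,2,1
1,3,1,2
gen 4: 0,3,1,0
1,0,1,1
2,2,2,0
1,1,2,1
2,0,2,2
gen 5: 0,3,1,0
1,0,1,1
2,2,2,0
1,1,2,1
2,1,2,2
gen 6: 0,3,1,0
1,0,1,1
2,2,2,0
1,1,2,1
2,2,2,2
gen 7: 0,3,1,0
1,0,1,1
2,2,2,0
1,1,2,1
2,3,2,2
gen 8: 0,3,1,0
1,0,1,1
2,2,2,0
1,2,2,1
3,0,3,2

27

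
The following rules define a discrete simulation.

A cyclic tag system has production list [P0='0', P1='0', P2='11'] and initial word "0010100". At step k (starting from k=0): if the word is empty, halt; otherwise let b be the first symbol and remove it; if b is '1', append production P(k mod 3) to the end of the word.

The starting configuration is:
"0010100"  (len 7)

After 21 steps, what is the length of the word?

gen 0: "0010100"  (len 7)
gen 1: "010100"  (len 6)
gen 2: "10100"  (len 5)
gen 3: "010011"  (len 6)
gen 4: "10011"  (len 5)
gen 5: "00110"  (len 5)
gen 6: "0110"  (len 4)
gen 7: "110"  (len 3)
gen 8: "100"  (len 3)
gen 9: "0011"  (len 4)
gen 10: "011"  (len 3)
gen 11: "11"  (len 2)
gen 12: "111"  (len 3)
gen 13: "110"  (len 3)
gen 14: "100"  (len 3)
gen 15: "0011"  (len 4)
gen 16: "011"  (len 3)
gen 17: "11"  (len 2)
gen 18: "111"  (len 3)
gen 19: "110"  (len 3)
gen 20: "100"  (len 3)
gen 21: "0011"  (len 4)

4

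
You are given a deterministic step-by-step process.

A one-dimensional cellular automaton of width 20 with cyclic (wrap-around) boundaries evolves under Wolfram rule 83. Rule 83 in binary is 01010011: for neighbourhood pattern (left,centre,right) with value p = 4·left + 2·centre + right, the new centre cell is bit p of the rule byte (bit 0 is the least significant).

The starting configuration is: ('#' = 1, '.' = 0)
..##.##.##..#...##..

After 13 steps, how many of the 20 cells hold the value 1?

t=0: ..##.##.##..#...##..
t=1: ##.#..#..###.###.###
t=2: .#..##.##..#...#....
t=3: #.##.#..###.###.####
t=4: #..#..##..#...#.....
t=5: .##.##.###.###.#####
t=6: ..#..#...#...#.....#
t=7: ##.##.###.###.#####.
t=8: .#..#...#...#.....#.
t=9: #.##.###.###.#####.#
t=10: #..#...#...#.....#..
t=11: .##.###.###.#####.##
t=12: ..#...#...#.....#..#
t=13: ##.###.###.#####.##.

15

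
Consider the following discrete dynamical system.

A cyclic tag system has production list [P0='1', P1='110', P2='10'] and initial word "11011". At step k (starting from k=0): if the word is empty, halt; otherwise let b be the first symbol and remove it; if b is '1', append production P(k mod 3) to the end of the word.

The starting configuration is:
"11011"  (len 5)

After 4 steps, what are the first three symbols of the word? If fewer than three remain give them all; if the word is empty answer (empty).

gen 0: "11011"  (len 5)
gen 1: "10111"  (len 5)
gen 2: "0111110"  (len 7)
gen 3: "111110"  (len 6)
gen 4: "111101"  (len 6)

111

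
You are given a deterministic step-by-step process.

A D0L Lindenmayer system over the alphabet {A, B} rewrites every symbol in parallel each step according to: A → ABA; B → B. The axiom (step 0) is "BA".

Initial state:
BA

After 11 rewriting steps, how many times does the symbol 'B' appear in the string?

2048

t=0: BA
t=1: BABA
t=2: BABABABA
t=3: BABABABABABABABA
t=4: BABABABABABABABABABABABABABABABA
t=5: BABABABABABABABABABABABABABABABABABABABABABABABABABABABABABABABA
t=6: BABABABABABABABABABABABABABABABABABABABABABABABABABABABABA…BABABABABABABABABABABABABABABABABABABABABABABABABABABABABA  (len 128)
t=7: BABABABABABABABABABABABABABABABABABABABABABABABABABABABABA…BABABABABABABABABABABABABABABABABABABABABABABABABABABABABA  (len 256)
t=8: BABABABABABABABABABABABABABABABABABABABABABABABABABABABABA…BABABABABABABABABABABABABABABABABABABABABABABABABABABABABA  (len 512)
t=9: BABABABABABABABABABABABABABABABABABABABABABABABABABABABABA…BABABABABABABABABABABABABABABABABABABABABABABABABABABABABA  (len 1024)
t=10: BABABABABABABABABABABABABABABABABABABABABABABABABABABABABA…BABABABABABABABABABABABABABABABABABABABABABABABABABABABABA  (len 2048)
t=11: BABABABABABABABABABABABABABABABABABABABABABABABABABABABABA…BABABABABABABABABABABABABABABABABABABABABABABABABABABABABA  (len 4096)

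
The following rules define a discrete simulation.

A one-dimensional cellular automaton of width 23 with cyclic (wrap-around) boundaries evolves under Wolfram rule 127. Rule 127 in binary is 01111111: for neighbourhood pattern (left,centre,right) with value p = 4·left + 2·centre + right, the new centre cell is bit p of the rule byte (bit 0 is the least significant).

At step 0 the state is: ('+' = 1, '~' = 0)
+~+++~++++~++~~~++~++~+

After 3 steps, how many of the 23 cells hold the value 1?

gen 0: +~+++~++++~++~~~++~++~+
gen 1: +++~+++~~++++++++++++++
gen 2: ~~+++~++++~~~~~~~~~~~~~
gen 3: +++~+++~~++++++++++++++

20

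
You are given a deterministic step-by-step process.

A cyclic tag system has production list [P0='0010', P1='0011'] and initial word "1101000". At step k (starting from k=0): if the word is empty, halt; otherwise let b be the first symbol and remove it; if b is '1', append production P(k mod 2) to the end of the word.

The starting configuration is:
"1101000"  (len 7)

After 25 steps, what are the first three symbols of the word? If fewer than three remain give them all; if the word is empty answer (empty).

[0] "1101000"  (len 7)
[1] "1010000010"  (len 10)
[2] "0100000100011"  (len 13)
[3] "100000100011"  (len 12)
[4] "000001000110011"  (len 15)
[5] "00001000110011"  (len 14)
[6] "0001000110011"  (len 13)
[7] "001000110011"  (len 12)
[8] "01000110011"  (len 11)
[9] "1000110011"  (len 10)
[10] "0001100110011"  (len 13)
[11] "001100110011"  (len 12)
[12] "01100110011"  (len 11)
[13] "1100110011"  (len 10)
[14] "1001100110011"  (len 13)
[15] "0011001100110010"  (len 16)
[16] "011001100110010"  (len 15)
[17] "11001100110010"  (len 14)
[18] "10011001100100011"  (len 17)
[19] "00110011001000110010"  (len 20)
[20] "0110011001000110010"  (len 19)
[21] "110011001000110010"  (len 18)
[22] "100110010001100100011"  (len 21)
[23] "001100100011001000110010"  (len 24)
[24] "01100100011001000110010"  (len 23)
[25] "1100100011001000110010"  (len 22)

110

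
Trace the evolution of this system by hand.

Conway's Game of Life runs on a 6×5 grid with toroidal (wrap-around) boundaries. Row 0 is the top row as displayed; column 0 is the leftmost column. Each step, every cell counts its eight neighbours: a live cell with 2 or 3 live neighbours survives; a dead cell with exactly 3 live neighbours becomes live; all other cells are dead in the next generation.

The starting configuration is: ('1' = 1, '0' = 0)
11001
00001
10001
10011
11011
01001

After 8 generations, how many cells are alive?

1

t=0: 11001
00001
10001
10011
11011
01001
t=1: 01011
01010
00000
00100
01000
00000
t=2: 10011
10011
00100
00000
00000
10100
t=3: 00100
11100
00011
00000
00000
11010
t=4: 00011
11101
11111
00000
00000
01100
t=5: 00001
00000
00000
11111
00000
00110
t=6: 00010
00000
11111
11111
10000
00010
t=7: 00000
11000
00000
00000
10000
00001
t=8: 10000
00000
00000
00000
00000
00000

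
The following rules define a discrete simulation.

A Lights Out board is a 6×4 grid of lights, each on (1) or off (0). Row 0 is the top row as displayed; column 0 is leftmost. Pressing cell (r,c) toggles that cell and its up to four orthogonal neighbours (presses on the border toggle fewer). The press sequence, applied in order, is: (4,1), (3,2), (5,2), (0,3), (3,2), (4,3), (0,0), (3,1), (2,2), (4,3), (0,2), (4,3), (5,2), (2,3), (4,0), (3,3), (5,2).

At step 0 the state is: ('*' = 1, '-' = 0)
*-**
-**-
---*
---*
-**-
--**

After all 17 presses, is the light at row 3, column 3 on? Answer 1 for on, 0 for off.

0) *-**
-**-
---*
---*
-**-
--**
1) *-**
-**-
---*
-*-*
*---
-***
2) *-**
-**-
--**
--*-
*-*-
-***
3) *-**
-**-
--**
--*-
*---
----
4) *---
-***
--**
--*-
*---
----
5) *---
-***
---*
-*-*
*-*-
----
6) *---
-***
---*
-*--
*--*
---*
7) -*--
****
---*
-*--
*--*
---*
8) -*--
****
-*-*
*-*-
**-*
---*
9) -*--
**-*
--*-
*---
**-*
---*
10) -*--
**-*
--*-
*--*
***-
----
11) --**
****
--*-
*--*
***-
----
12) --**
****
--*-
*---
**-*
---*
13) --**
****
--*-
*---
****
-**-
14) --**
***-
---*
*--*
****
-**-
15) --**
***-
---*
---*
--**
***-
16) --**
***-
----
--*-
--*-
***-
17) --**
***-
----
--*-
----
*--*

0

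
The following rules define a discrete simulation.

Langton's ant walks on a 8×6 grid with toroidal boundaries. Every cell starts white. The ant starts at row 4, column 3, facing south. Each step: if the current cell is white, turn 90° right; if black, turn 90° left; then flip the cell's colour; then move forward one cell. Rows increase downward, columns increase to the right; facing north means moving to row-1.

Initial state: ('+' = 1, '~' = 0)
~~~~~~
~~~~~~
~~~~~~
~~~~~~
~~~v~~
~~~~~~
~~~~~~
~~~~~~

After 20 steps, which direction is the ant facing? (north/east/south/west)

t=0: ~~~~~~
~~~~~~
~~~~~~
~~~~~~
~~~v~~
~~~~~~
~~~~~~
~~~~~~
t=1: ~~~~~~
~~~~~~
~~~~~~
~~~~~~
~~<+~~
~~~~~~
~~~~~~
~~~~~~
t=2: ~~~~~~
~~~~~~
~~~~~~
~~^~~~
~~++~~
~~~~~~
~~~~~~
~~~~~~
t=3: ~~~~~~
~~~~~~
~~~~~~
~~+>~~
~~++~~
~~~~~~
~~~~~~
~~~~~~
t=4: ~~~~~~
~~~~~~
~~~~~~
~~++~~
~~+v~~
~~~~~~
~~~~~~
~~~~~~
t=5: ~~~~~~
~~~~~~
~~~~~~
~~++~~
~~+~>~
~~~~~~
~~~~~~
~~~~~~
t=6: ~~~~~~
~~~~~~
~~~~~~
~~++~~
~~+~+~
~~~~v~
~~~~~~
~~~~~~
t=7: ~~~~~~
~~~~~~
~~~~~~
~~++~~
~~+~+~
~~~<+~
~~~~~~
~~~~~~
t=8: ~~~~~~
~~~~~~
~~~~~~
~~++~~
~~+^+~
~~~++~
~~~~~~
~~~~~~
t=9: ~~~~~~
~~~~~~
~~~~~~
~~++~~
~~++>~
~~~++~
~~~~~~
~~~~~~
t=10: ~~~~~~
~~~~~~
~~~~~~
~~++^~
~~++~~
~~~++~
~~~~~~
~~~~~~
t=11: ~~~~~~
~~~~~~
~~~~~~
~~+++>
~~++~~
~~~++~
~~~~~~
~~~~~~
t=12: ~~~~~~
~~~~~~
~~~~~~
~~++++
~~++~v
~~~++~
~~~~~~
~~~~~~
t=13: ~~~~~~
~~~~~~
~~~~~~
~~++++
~~++<+
~~~++~
~~~~~~
~~~~~~
t=14: ~~~~~~
~~~~~~
~~~~~~
~~++^+
~~++++
~~~++~
~~~~~~
~~~~~~
t=15: ~~~~~~
~~~~~~
~~~~~~
~~+<~+
~~++++
~~~++~
~~~~~~
~~~~~~
t=16: ~~~~~~
~~~~~~
~~~~~~
~~+~~+
~~+v++
~~~++~
~~~~~~
~~~~~~
t=17: ~~~~~~
~~~~~~
~~~~~~
~~+~~+
~~+~>+
~~~++~
~~~~~~
~~~~~~
t=18: ~~~~~~
~~~~~~
~~~~~~
~~+~^+
~~+~~+
~~~++~
~~~~~~
~~~~~~
t=19: ~~~~~~
~~~~~~
~~~~~~
~~+~+>
~~+~~+
~~~++~
~~~~~~
~~~~~~
t=20: ~~~~~~
~~~~~~
~~~~~^
~~+~+~
~~+~~+
~~~++~
~~~~~~
~~~~~~

north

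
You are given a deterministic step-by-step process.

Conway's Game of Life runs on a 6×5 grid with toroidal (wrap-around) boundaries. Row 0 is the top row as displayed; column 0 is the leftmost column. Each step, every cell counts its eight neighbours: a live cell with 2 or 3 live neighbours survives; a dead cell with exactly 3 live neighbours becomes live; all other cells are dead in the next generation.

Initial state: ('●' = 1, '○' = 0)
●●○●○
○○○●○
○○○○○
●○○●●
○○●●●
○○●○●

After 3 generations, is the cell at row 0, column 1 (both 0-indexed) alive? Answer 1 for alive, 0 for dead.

[0] ●●○●○
○○○●○
○○○○○
●○○●●
○○●●●
○○●○●
[1] ●●○●○
○○●○●
○○○●○
●○●○○
○●●○○
○○○○○
[2] ●●●●●
●●●○●
○●●●●
○○●●○
○●●○○
●○○○○
[3] ○○○○○
○○○○○
○○○○○
●○○○●
○●●●○
○○○○○

0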